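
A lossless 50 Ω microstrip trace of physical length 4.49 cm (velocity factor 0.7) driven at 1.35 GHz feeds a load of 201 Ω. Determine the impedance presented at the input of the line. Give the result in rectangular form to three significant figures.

Z_in ≈ 13.2 + j11.6 Ω

λ = v/f = 0.7·c / 1.35 GHz = 0.156 m
βl = 2π·l/λ = 2π × 0.289 = 104°
tan(βl) = tan(104°) = -4.04
Z_in = Z_0·(Z_L + jZ_0·tanβl)/(Z_0 + jZ_L·tanβl)
     = 50·(201 − j202)/(50 − j812)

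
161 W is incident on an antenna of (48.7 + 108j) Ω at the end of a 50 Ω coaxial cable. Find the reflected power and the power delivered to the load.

P_reflected ≈ 87.7 W; P_delivered ≈ 73.3 W

|Γ| = |(-1.3 + j108)/(98.7 + j108)| = 0.738
|Γ|² = 0.545
P_refl = |Γ|²·P_inc = 87.7 W, P_del = (1 − |Γ|²)·P_inc = 73.3 W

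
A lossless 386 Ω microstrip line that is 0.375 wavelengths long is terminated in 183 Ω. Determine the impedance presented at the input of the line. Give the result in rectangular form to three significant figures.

βl = 2π × 0.375 = 135°
tan(βl) = tan(135°) = -1
Z_in = Z_0·(Z_L + jZ_0·tanβl)/(Z_0 + jZ_L·tanβl)
     = 386·(183 − j386)/(386 − j183)

Z_in ≈ 299 − j244 Ω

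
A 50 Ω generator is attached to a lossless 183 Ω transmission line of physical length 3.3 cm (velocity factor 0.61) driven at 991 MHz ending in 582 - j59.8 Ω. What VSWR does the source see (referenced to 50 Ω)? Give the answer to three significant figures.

VSWR ≈ 3.3

λ = v/f = 0.61·c / 991 MHz = 0.185 m
βl = 2π·l/λ = 2π × 0.179 = 64.3°
tan(βl) = 2.08
Z_in = Z_0·(Z_L + jZ_0·tanβl)/(Z_0 + jZ_L·tanβl) = 66.5 − j71 Ω
Γ_s = (Z_in − Z_s)/(Z_in + Z_s) = (16.5 − j71)/(117 − j71), |Γ_s| = 0.534
VSWR = (1 + |Γ_s|)/(1 − |Γ_s|)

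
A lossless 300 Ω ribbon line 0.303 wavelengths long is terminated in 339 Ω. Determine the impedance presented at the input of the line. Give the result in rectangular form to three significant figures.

Z_in ≈ 272 + j20.6 Ω

βl = 2π × 0.303 = 109°
tan(βl) = tan(109°) = -2.89
Z_in = Z_0·(Z_L + jZ_0·tanβl)/(Z_0 + jZ_L·tanβl)
     = 300·(339 − j867)/(300 − j980)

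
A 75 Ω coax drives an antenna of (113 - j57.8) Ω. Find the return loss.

RL ≈ 9.08 dB

Γ = (38 − j57.8)/(188 − j57.8), |Γ| = 0.352
RL = −20·log₁₀|Γ| = −20·log₁₀(0.352)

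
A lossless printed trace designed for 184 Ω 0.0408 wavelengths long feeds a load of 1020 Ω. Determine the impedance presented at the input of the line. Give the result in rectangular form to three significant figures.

βl = 2π × 0.0408 = 14.7°
tan(βl) = tan(14.7°) = 0.262
Z_in = Z_0·(Z_L + jZ_0·tanβl)/(Z_0 + jZ_L·tanβl)
     = 184·(1020 + j48.2)/(184 + j267)

Z_in ≈ 350 − j461 Ω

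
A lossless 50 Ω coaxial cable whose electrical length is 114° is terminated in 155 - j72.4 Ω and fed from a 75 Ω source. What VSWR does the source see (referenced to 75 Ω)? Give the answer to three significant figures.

VSWR ≈ 4.91

tan(βl) = -2.25
Z_in = Z_0·(Z_L + jZ_0·tanβl)/(Z_0 + jZ_L·tanβl) = 17.5 + j27.9 Ω
Γ_s = (Z_in − Z_s)/(Z_in + Z_s) = (-57.5 + j27.9)/(92.5 + j27.9), |Γ_s| = 0.662
VSWR = (1 + |Γ_s|)/(1 − |Γ_s|)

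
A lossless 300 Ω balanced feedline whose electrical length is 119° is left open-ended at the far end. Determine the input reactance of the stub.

X_in ≈ 166 Ω (inductive)

tan(βl) = -1.8
For an open-ended stub, Z_in = −jZ_0·cot(βl) = −jZ_0/tan(βl)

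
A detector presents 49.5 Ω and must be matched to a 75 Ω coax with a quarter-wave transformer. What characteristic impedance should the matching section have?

Z_qwt = √(Z_0·R_L) = √(75 × 49.5) = √3712

Z_qwt ≈ 60.9 Ω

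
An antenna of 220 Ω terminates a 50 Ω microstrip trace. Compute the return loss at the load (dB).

RL ≈ 4.02 dB

Γ = (220 − 50)/(220 + 50) = 0.63
RL = −20·log₁₀|Γ| = −20·log₁₀(0.63)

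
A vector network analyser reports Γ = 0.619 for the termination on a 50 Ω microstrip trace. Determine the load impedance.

Z_L ≈ 212 Ω

Z_L = Z_0·(1 + Γ)/(1 − Γ) = 50·(1.62)/(0.381)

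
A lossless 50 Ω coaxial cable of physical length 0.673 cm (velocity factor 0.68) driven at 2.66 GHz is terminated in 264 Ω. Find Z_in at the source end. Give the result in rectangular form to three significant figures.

Z_in ≈ 31.5 − j71.6 Ω

λ = v/f = 0.68·c / 2.66 GHz = 0.0767 m
βl = 2π·l/λ = 2π × 0.0878 = 31.6°
tan(βl) = tan(31.6°) = 0.615
Z_in = Z_0·(Z_L + jZ_0·tanβl)/(Z_0 + jZ_L·tanβl)
     = 50·(264 + j30.7)/(50 + j162)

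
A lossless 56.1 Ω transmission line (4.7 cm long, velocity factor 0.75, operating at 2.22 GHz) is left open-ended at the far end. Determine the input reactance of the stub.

λ = v/f = 0.75·c / 2.22 GHz = 0.101 m
βl = 2π·l/λ = 2π × 0.464 = 167°
tan(βl) = -0.232
For an open-ended stub, Z_in = −jZ_0·cot(βl) = −jZ_0/tan(βl)

X_in ≈ 242 Ω (inductive)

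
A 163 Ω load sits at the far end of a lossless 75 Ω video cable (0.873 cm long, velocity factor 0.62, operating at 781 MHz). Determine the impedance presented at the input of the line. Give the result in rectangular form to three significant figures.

Z_in ≈ 137 − j52 Ω

λ = v/f = 0.62·c / 781 MHz = 0.238 m
βl = 2π·l/λ = 2π × 0.0367 = 13.2°
tan(βl) = tan(13.2°) = 0.234
Z_in = Z_0·(Z_L + jZ_0·tanβl)/(Z_0 + jZ_L·tanβl)
     = 75·(163 + j17.6)/(75 + j38.2)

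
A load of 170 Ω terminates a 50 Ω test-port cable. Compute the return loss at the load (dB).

Γ = (170 − 50)/(170 + 50) = 0.545
RL = −20·log₁₀|Γ| = −20·log₁₀(0.545)

RL ≈ 5.26 dB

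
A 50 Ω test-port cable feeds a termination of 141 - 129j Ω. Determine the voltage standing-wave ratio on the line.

VSWR ≈ 5.35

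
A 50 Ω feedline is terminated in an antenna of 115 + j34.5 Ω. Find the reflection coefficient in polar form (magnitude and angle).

Γ ≈ 0.437 ∠ 16.1°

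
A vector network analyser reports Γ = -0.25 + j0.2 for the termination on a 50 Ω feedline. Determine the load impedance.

Z_L = Z_0·(1 + Γ)/(1 − Γ) = 50·(0.75 + j0.2)/(1.25 − j0.2)

Z_L ≈ 28 + j12.5 Ω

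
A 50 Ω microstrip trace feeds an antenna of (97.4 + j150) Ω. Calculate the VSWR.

Γ = (Z_L − Z_0)/(Z_L + Z_0) = (47.4 + j150)/(147.4 + j150)
|Γ| = 157/210 = 0.748
VSWR = (1 + |Γ|)/(1 − |Γ|) = 1.75/0.252

VSWR ≈ 6.94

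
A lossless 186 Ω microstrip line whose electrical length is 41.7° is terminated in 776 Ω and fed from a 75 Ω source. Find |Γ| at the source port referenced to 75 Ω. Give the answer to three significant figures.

tan(βl) = 0.891
Z_in = Z_0·(Z_L + jZ_0·tanβl)/(Z_0 + jZ_L·tanβl) = 93.9 − j183 Ω
Γ_s = (Z_in − Z_s)/(Z_in + Z_s) = (18.9 − j183)/(169 − j183), |Γ_s| = 0.74

|Γ| ≈ 0.74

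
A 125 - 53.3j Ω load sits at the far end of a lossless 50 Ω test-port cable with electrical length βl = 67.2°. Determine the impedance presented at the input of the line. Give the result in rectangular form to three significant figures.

Z_in ≈ 17.4 − j10.7 Ω

tan(βl) = tan(67.2°) = 2.38
Z_in = Z_0·(Z_L + jZ_0·tanβl)/(Z_0 + jZ_L·tanβl)
     = 50·(125 + j65.6)/(177 + j297)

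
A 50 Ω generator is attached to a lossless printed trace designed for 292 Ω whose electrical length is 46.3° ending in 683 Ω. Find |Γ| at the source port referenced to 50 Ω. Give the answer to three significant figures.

|Γ| ≈ 0.776

tan(βl) = 1.05
Z_in = Z_0·(Z_L + jZ_0·tanβl)/(Z_0 + jZ_L·tanβl) = 205 − j195 Ω
Γ_s = (Z_in − Z_s)/(Z_in + Z_s) = (155 − j195)/(255 − j195), |Γ_s| = 0.776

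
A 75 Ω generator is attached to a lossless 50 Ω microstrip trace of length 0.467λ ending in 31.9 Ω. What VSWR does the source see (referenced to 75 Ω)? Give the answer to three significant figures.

VSWR ≈ 2.31

βl = 2π × 0.467 = 168°
tan(βl) = -0.21
Z_in = Z_0·(Z_L + jZ_0·tanβl)/(Z_0 + jZ_L·tanβl) = 32.7 − j6.13 Ω
Γ_s = (Z_in − Z_s)/(Z_in + Z_s) = (-42.3 − j6.13)/(108 − j6.13), |Γ_s| = 0.396
VSWR = (1 + |Γ_s|)/(1 − |Γ_s|)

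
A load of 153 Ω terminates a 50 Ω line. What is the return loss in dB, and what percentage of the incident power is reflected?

RL ≈ 5.89 dB; 25.7% of incident power reflected

Γ = (153 − 50)/(153 + 50) = 0.507
RL = −20·log₁₀(0.507) = 5.89 dB
P_refl/P_inc = |Γ|² = 0.257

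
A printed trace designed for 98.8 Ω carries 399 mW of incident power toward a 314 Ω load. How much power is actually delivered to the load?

P_delivered ≈ 291 mW

Γ = (314 − 98.8)/(314 + 98.8) = 0.521
|Γ|² = 0.272
P_refl = |Γ|²·P_inc = 108 mW, P_del = (1 − |Γ|²)·P_inc = 291 mW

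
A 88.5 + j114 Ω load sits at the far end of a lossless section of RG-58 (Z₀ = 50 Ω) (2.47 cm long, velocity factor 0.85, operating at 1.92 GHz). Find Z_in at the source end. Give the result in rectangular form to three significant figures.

Z_in ≈ 15.9 − j37.9 Ω

λ = v/f = 0.85·c / 1.92 GHz = 0.133 m
βl = 2π·l/λ = 2π × 0.186 = 67°
tan(βl) = tan(67°) = 2.35
Z_in = Z_0·(Z_L + jZ_0·tanβl)/(Z_0 + jZ_L·tanβl)
     = 50·(88.5 + j232)/(-218 + j208)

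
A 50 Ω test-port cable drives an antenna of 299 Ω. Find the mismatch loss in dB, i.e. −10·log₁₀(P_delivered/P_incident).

Γ = (299 − 50)/(299 + 50) = 0.713
|Γ|² = 0.509, so P_del/P_inc = 1 − |Γ|² = 0.491
ML = −10·log₁₀(1 − |Γ|²)

mismatch loss ≈ 3.09 dB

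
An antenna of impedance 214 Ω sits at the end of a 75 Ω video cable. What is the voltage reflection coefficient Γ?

Γ = 0.481

Γ = (Z_L − Z_0)/(Z_L + Z_0) = (214 − 75)/(214 + 75) = 139/289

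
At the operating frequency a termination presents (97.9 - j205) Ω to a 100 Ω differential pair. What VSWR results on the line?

Γ = (Z_L − Z_0)/(Z_L + Z_0) = (-2.1 − j205)/(197.9 − j205)
|Γ| = 205/285 = 0.719
VSWR = (1 + |Γ|)/(1 − |Γ|) = 1.72/0.281

VSWR ≈ 6.13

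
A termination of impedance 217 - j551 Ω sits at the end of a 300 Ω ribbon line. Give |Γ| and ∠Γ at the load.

Γ = (Z_L − Z_0)/(Z_L + Z_0) = (-83 − j551)/(517 − j551)
|Γ| = 557/756 = 0.737

Γ ≈ 0.737 ∠ -51.7°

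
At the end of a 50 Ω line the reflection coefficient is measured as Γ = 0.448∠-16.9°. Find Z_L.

Z_L ≈ 116 − j37.9 Ω

Z_L = Z_0·(1 + Γ)/(1 − Γ) = 50·(1.43 − j0.13)/(0.571 + j0.13)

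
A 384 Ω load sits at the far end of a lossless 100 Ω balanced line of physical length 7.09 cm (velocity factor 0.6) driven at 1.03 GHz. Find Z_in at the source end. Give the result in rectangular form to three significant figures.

λ = v/f = 0.6·c / 1.03 GHz = 0.175 m
βl = 2π·l/λ = 2π × 0.406 = 146°
tan(βl) = tan(146°) = -0.673
Z_in = Z_0·(Z_L + jZ_0·tanβl)/(Z_0 + jZ_L·tanβl)
     = 100·(384 − j67.3)/(100 − j258)

Z_in ≈ 72.6 + j120 Ω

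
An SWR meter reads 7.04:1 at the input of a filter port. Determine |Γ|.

|Γ| ≈ 0.751

|Γ| = (S − 1)/(S + 1) = (7.04 − 1)/(7.04 + 1) = 6.04/8.04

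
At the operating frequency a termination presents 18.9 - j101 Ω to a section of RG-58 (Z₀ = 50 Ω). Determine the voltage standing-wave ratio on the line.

VSWR ≈ 13.7

Γ = (Z_L − Z_0)/(Z_L + Z_0) = (-31.1 − j101)/(68.9 − j101)
|Γ| = 106/122 = 0.864
VSWR = (1 + |Γ|)/(1 − |Γ|) = 1.86/0.136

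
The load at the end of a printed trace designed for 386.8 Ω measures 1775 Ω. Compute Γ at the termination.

Γ = 0.642

Γ = (Z_L − Z_0)/(Z_L + Z_0) = (1775 − 386.8)/(1775 + 386.8) = 1388/2162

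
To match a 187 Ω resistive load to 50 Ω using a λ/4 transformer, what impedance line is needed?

Z_qwt ≈ 96.7 Ω

Z_qwt = √(Z_0·R_L) = √(50 × 187) = √9350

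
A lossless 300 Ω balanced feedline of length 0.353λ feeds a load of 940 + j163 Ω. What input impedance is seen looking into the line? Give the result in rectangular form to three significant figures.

βl = 2π × 0.353 = 127°
tan(βl) = tan(127°) = -1.32
Z_in = Z_0·(Z_L + jZ_0·tanβl)/(Z_0 + jZ_L·tanβl)
     = 300·(940 − j234)/(516 − j1240)

Z_in ≈ 128 + j174 Ω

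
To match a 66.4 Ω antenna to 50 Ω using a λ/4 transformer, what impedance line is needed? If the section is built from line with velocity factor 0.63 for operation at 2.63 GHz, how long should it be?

Z_qwt ≈ 57.6 Ω; length ≈ 1.8 cm

Z_qwt = √(Z_0·R_L) = √(50 × 66.4) = √3320
λ = 0.63·c/f = 0.0719 m, so l = λ/4 = 0.018 m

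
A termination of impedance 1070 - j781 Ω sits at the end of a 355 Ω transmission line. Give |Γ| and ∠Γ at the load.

Γ ≈ 0.652 ∠ -18.8°

Γ = (Z_L − Z_0)/(Z_L + Z_0) = (715 − j781)/(1425 − j781)
|Γ| = 1060/1620 = 0.652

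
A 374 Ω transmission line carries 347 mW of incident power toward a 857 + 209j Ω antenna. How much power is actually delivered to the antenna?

|Γ| = |(483 + j209)/(1231 + j209)| = 0.421
|Γ|² = 0.178
P_refl = |Γ|²·P_inc = 61.6 mW, P_del = (1 − |Γ|²)·P_inc = 285 mW

P_delivered ≈ 285 mW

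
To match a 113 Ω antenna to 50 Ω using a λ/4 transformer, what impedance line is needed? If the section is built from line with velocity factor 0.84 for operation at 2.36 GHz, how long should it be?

Z_qwt ≈ 75.2 Ω; length ≈ 2.67 cm

Z_qwt = √(Z_0·R_L) = √(50 × 113) = √5650
λ = 0.84·c/f = 0.107 m, so l = λ/4 = 0.0267 m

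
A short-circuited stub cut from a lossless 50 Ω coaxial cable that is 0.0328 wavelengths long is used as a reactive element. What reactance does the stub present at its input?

βl = 2π × 0.0328 = 11.8°
tan(βl) = 0.209
For a short-circuited stub, Z_in = jZ_0·tan(βl)

X_in ≈ 10.5 Ω (inductive)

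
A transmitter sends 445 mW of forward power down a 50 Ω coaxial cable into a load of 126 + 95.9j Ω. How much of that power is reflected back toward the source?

P_reflected ≈ 166 mW

|Γ| = |(76 + j95.9)/(176 + j95.9)| = 0.61
|Γ|² = 0.373
P_refl = |Γ|²·P_inc = 166 mW, P_del = (1 − |Γ|²)·P_inc = 279 mW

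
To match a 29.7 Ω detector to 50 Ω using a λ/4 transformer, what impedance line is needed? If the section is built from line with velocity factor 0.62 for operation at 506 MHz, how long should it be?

Z_qwt ≈ 38.5 Ω; length ≈ 9.19 cm

Z_qwt = √(Z_0·R_L) = √(50 × 29.7) = √1485
λ = 0.62·c/f = 0.368 m, so l = λ/4 = 0.0919 m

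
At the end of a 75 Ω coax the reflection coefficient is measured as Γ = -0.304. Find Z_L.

Z_L = Z_0·(1 + Γ)/(1 − Γ) = 75·(0.696)/(1.3)

Z_L ≈ 40 Ω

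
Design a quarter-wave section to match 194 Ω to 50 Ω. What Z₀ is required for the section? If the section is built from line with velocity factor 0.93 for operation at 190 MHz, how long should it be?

Z_qwt = √(Z_0·R_L) = √(50 × 194) = √9700
λ = 0.93·c/f = 1.47 m, so l = λ/4 = 0.367 m

Z_qwt ≈ 98.5 Ω; length ≈ 36.7 cm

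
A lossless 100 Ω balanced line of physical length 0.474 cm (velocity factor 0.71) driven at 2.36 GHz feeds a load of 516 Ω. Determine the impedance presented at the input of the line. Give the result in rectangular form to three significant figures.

λ = v/f = 0.71·c / 2.36 GHz = 0.0903 m
βl = 2π·l/λ = 2π × 0.0525 = 18.9°
tan(βl) = tan(18.9°) = 0.343
Z_in = Z_0·(Z_L + jZ_0·tanβl)/(Z_0 + jZ_L·tanβl)
     = 100·(516 + j34.3)/(100 + j177)

Z_in ≈ 140 − j213 Ω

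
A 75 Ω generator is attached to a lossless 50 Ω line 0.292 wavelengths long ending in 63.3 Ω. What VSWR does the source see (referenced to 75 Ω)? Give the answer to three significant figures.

VSWR ≈ 1.86

βl = 2π × 0.292 = 105°
tan(βl) = -3.7
Z_in = Z_0·(Z_L + jZ_0·tanβl)/(Z_0 + jZ_L·tanβl) = 40.5 + j4.86 Ω
Γ_s = (Z_in − Z_s)/(Z_in + Z_s) = (-34.5 + j4.86)/(116 + j4.86), |Γ_s| = 0.301
VSWR = (1 + |Γ_s|)/(1 − |Γ_s|)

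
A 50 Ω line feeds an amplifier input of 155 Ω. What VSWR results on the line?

For a purely resistive load, VSWR = R_L/Z_0 or Z_0/R_L (whichever > 1) = 155/50

VSWR ≈ 3.1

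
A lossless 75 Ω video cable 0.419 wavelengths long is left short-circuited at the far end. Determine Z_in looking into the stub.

βl = 2π × 0.419 = 151°
tan(βl) = -0.558
For a short-circuited stub, Z_in = jZ_0·tan(βl)

Z_in ≈ −j41.8 Ω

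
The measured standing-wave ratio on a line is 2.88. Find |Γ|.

|Γ| ≈ 0.485

|Γ| = (S − 1)/(S + 1) = (2.88 − 1)/(2.88 + 1) = 1.88/3.88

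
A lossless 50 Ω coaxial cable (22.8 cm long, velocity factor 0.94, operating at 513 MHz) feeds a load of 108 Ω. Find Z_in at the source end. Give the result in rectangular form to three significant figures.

λ = v/f = 0.94·c / 513 MHz = 0.55 m
βl = 2π·l/λ = 2π × 0.415 = 149°
tan(βl) = tan(149°) = -0.593
Z_in = Z_0·(Z_L + jZ_0·tanβl)/(Z_0 + jZ_L·tanβl)
     = 50·(108 − j29.7)/(50 − j64.1)

Z_in ≈ 55.3 + j41.2 Ω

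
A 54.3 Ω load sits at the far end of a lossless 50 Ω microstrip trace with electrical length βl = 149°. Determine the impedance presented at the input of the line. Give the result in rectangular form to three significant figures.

tan(βl) = tan(149°) = -0.601
Z_in = Z_0·(Z_L + jZ_0·tanβl)/(Z_0 + jZ_L·tanβl)
     = 50·(54.3 − j30)/(50 − j32.6)

Z_in ≈ 51.8 + j3.78 Ω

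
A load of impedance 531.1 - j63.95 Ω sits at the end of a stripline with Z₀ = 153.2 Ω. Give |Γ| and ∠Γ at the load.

Γ ≈ 0.558 ∠ -4.27°

Γ = (Z_L − Z_0)/(Z_L + Z_0) = (377.9 − j63.95)/(684.3 − j63.95)
|Γ| = 383/687 = 0.558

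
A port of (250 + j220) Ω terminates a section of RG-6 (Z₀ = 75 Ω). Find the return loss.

RL ≈ 2.9 dB

Γ = (175 + j220)/(325 + j220), |Γ| = 0.716
RL = −20·log₁₀|Γ| = −20·log₁₀(0.716)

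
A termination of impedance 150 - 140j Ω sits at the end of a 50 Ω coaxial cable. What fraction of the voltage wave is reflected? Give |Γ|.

|Γ| ≈ 0.705

Γ = (Z_L − Z_0)/(Z_L + Z_0) = (100 − j140)/(200 − j140)
|Γ| = 172/244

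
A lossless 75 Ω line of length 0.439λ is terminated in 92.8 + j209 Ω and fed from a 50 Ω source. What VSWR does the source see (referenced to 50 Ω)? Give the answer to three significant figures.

VSWR ≈ 9.62

βl = 2π × 0.439 = 158°
tan(βl) = -0.403
Z_in = Z_0·(Z_L + jZ_0·tanβl)/(Z_0 + jZ_L·tanβl) = 22.7 + j89.5 Ω
Γ_s = (Z_in − Z_s)/(Z_in + Z_s) = (-27.3 + j89.5)/(72.7 + j89.5), |Γ_s| = 0.812
VSWR = (1 + |Γ_s|)/(1 − |Γ_s|)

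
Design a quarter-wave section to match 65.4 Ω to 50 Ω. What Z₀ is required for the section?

Z_qwt = √(Z_0·R_L) = √(50 × 65.4) = √3270

Z_qwt ≈ 57.2 Ω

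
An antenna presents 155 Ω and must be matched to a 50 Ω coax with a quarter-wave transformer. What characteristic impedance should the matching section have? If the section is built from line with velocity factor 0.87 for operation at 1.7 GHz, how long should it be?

Z_qwt ≈ 88 Ω; length ≈ 3.84 cm

Z_qwt = √(Z_0·R_L) = √(50 × 155) = √7750
λ = 0.87·c/f = 0.154 m, so l = λ/4 = 0.0384 m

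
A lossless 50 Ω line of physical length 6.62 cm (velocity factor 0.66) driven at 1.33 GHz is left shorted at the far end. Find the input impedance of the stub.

Z_in ≈ −j18.1 Ω

λ = v/f = 0.66·c / 1.33 GHz = 0.149 m
βl = 2π·l/λ = 2π × 0.445 = 160°
tan(βl) = -0.362
For a shorted stub, Z_in = jZ_0·tan(βl)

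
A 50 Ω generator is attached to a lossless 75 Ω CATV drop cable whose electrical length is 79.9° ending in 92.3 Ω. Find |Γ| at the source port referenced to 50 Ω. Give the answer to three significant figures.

|Γ| ≈ 0.111

tan(βl) = 5.61
Z_in = Z_0·(Z_L + jZ_0·tanβl)/(Z_0 + jZ_L·tanβl) = 61.6 − j4.45 Ω
Γ_s = (Z_in − Z_s)/(Z_in + Z_s) = (11.6 − j4.45)/(112 − j4.45), |Γ_s| = 0.111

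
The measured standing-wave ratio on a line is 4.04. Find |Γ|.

|Γ| ≈ 0.603

|Γ| = (S − 1)/(S + 1) = (4.04 − 1)/(4.04 + 1) = 3.04/5.04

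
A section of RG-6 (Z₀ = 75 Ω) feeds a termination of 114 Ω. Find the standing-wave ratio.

Γ = (114 − 75)/(114 + 75) = 0.206
VSWR = (1 + 0.206)/(1 − 0.206)

VSWR ≈ 1.52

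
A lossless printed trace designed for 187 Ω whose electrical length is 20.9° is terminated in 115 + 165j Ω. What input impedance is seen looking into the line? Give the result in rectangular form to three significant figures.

tan(βl) = tan(20.9°) = 0.382
Z_in = Z_0·(Z_L + jZ_0·tanβl)/(Z_0 + jZ_L·tanβl)
     = 187·(115 + j236)/(124 + j43.9)

Z_in ≈ 266 + j262 Ω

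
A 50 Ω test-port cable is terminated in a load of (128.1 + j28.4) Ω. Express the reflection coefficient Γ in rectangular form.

Γ = (Z_L − Z_0)/(Z_L + Z_0) = (78.1 + j28.4)/(178.1 + j28.4)

Γ ≈ 0.452 + j0.0873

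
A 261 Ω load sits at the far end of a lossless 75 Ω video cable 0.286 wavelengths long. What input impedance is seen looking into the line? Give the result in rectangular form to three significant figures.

βl = 2π × 0.286 = 103°
tan(βl) = tan(103°) = -4.35
Z_in = Z_0·(Z_L + jZ_0·tanβl)/(Z_0 + jZ_L·tanβl)
     = 75·(261 − j326)/(75 − j1130)

Z_in ≈ 22.6 + j15.8 Ω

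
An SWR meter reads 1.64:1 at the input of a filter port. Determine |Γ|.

|Γ| ≈ 0.242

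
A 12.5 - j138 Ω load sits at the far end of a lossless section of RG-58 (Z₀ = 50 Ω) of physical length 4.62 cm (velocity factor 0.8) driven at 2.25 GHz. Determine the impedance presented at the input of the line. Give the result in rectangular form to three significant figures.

λ = v/f = 0.8·c / 2.25 GHz = 0.107 m
βl = 2π·l/λ = 2π × 0.433 = 156°
tan(βl) = tan(156°) = -0.447
Z_in = Z_0·(Z_L + jZ_0·tanβl)/(Z_0 + jZ_L·tanβl)
     = 50·(12.5 − j160)/(-11.7 − j5.58)

Z_in ≈ 224 + j580 Ω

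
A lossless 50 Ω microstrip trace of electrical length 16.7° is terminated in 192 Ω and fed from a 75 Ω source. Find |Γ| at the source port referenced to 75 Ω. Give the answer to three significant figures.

tan(βl) = 0.3
Z_in = Z_0·(Z_L + jZ_0·tanβl)/(Z_0 + jZ_L·tanβl) = 89.9 − j88.6 Ω
Γ_s = (Z_in − Z_s)/(Z_in + Z_s) = (14.9 − j88.6)/(165 − j88.6), |Γ_s| = 0.48

|Γ| ≈ 0.48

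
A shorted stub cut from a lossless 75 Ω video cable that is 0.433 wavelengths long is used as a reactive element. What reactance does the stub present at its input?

βl = 2π × 0.433 = 156°
tan(βl) = -0.448
For a shorted stub, Z_in = jZ_0·tan(βl)

X_in ≈ -33.6 Ω (capacitive)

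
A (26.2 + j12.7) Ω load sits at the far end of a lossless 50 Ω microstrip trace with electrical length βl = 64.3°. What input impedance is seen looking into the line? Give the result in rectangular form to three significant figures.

Z_in ≈ 98.9 + j18.8 Ω

tan(βl) = tan(64.3°) = 2.08
Z_in = Z_0·(Z_L + jZ_0·tanβl)/(Z_0 + jZ_L·tanβl)
     = 50·(26.2 + j117)/(23.6 + j54.4)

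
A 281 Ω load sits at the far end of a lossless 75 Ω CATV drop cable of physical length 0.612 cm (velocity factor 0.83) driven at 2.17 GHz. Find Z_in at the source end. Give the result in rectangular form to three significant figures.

λ = v/f = 0.83·c / 2.17 GHz = 0.115 m
βl = 2π·l/λ = 2π × 0.0533 = 19.2°
tan(βl) = tan(19.2°) = 0.348
Z_in = Z_0·(Z_L + jZ_0·tanβl)/(Z_0 + jZ_L·tanβl)
     = 75·(281 + j26.1)/(75 + j97.9)

Z_in ≈ 117 − j126 Ω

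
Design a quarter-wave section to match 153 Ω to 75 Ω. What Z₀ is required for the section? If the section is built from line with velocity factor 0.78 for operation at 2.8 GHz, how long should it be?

Z_qwt = √(Z_0·R_L) = √(75 × 153) = √11480
λ = 0.78·c/f = 0.0836 m, so l = λ/4 = 0.0209 m

Z_qwt ≈ 107 Ω; length ≈ 2.09 cm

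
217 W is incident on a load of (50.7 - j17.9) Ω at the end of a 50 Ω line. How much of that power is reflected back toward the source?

|Γ| = |(0.7 − j17.9)/(100.7 − j17.9)| = 0.175
|Γ|² = 0.0307
P_refl = |Γ|²·P_inc = 6.66 W, P_del = (1 − |Γ|²)·P_inc = 210 W

P_reflected ≈ 6.66 W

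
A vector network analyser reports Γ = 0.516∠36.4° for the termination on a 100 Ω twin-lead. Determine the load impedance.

Z_L ≈ 168 + j141 Ω

Z_L = Z_0·(1 + Γ)/(1 − Γ) = 100·(1.42 + j0.306)/(0.585 − j0.306)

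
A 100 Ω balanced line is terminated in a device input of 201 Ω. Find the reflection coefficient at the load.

Γ = 0.336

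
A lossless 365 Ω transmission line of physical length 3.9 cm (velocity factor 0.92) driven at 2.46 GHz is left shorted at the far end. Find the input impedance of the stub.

Z_in ≈ −j519 Ω

λ = v/f = 0.92·c / 2.46 GHz = 0.112 m
βl = 2π·l/λ = 2π × 0.348 = 125°
tan(βl) = -1.42
For a shorted stub, Z_in = jZ_0·tan(βl)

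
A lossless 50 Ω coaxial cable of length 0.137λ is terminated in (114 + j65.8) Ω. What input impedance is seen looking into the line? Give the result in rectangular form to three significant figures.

Z_in ≈ 36.7 − j50.3 Ω

βl = 2π × 0.137 = 49.3°
tan(βl) = tan(49.3°) = 1.16
Z_in = Z_0·(Z_L + jZ_0·tanβl)/(Z_0 + jZ_L·tanβl)
     = 50·(114 + j124)/(-26.6 + j133)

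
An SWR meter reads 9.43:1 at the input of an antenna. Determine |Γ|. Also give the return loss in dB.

|Γ| = (S − 1)/(S + 1) = (9.43 − 1)/(9.43 + 1) = 8.43/10.4
RL = −20·log₁₀|Γ| = −20·log₁₀(0.808)

|Γ| ≈ 0.808; return loss ≈ 1.85 dB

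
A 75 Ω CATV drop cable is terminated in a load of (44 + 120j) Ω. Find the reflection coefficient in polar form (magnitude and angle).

Γ ≈ 0.733 ∠ 59.2°

Γ = (Z_L − Z_0)/(Z_L + Z_0) = (-31 + j120)/(119 + j120)
|Γ| = 124/169 = 0.733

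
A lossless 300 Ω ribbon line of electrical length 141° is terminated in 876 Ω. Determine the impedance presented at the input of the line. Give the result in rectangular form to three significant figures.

tan(βl) = tan(141°) = -0.81
Z_in = Z_0·(Z_L + jZ_0·tanβl)/(Z_0 + jZ_L·tanβl)
     = 300·(876 − j243)/(300 − j709)

Z_in ≈ 220 + j277 Ω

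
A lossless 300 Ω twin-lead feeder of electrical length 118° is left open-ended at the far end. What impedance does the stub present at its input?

tan(βl) = -1.88
For an open-ended stub, Z_in = −jZ_0·cot(βl) = −jZ_0/tan(βl)

Z_in ≈ +j160 Ω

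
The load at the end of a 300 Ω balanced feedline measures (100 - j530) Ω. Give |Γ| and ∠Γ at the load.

Γ = (Z_L − Z_0)/(Z_L + Z_0) = (-200 − j530)/(400 − j530)
|Γ| = 566/664 = 0.853

Γ ≈ 0.853 ∠ -57.7°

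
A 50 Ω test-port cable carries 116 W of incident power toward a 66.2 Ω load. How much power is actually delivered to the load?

Γ = (66.2 − 50)/(66.2 + 50) = 0.139
|Γ|² = 0.0194
P_refl = |Γ|²·P_inc = 2.25 W, P_del = (1 − |Γ|²)·P_inc = 114 W

P_delivered ≈ 114 W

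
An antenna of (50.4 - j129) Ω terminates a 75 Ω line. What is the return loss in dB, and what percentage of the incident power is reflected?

RL ≈ 2.73 dB; 53.3% of incident power reflected

Γ = (-24.6 − j129)/(125.4 − j129), |Γ| = 0.73
RL = −20·log₁₀(0.73) = 2.73 dB
P_refl/P_inc = |Γ|² = 0.533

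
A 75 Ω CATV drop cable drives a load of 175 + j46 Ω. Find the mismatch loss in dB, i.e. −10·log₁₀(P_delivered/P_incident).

mismatch loss ≈ 0.902 dB

Γ = (100 + j46)/(250 + j46), |Γ| = 0.433
|Γ|² = 0.188, so P_del/P_inc = 1 − |Γ|² = 0.812
ML = −10·log₁₀(1 − |Γ|²)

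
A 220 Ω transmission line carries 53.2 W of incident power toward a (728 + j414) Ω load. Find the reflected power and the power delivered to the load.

P_reflected ≈ 21.4 W; P_delivered ≈ 31.8 W

|Γ| = |(508 + j414)/(948 + j414)| = 0.634
|Γ|² = 0.401
P_refl = |Γ|²·P_inc = 21.4 W, P_del = (1 − |Γ|²)·P_inc = 31.8 W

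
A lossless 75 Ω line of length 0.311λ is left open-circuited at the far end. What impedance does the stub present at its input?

βl = 2π × 0.311 = 112°
tan(βl) = -2.48
For an open-circuited stub, Z_in = −jZ_0·cot(βl) = −jZ_0/tan(βl)

Z_in ≈ +j30.2 Ω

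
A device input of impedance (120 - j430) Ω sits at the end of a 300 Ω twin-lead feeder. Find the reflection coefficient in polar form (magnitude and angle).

Γ ≈ 0.776 ∠ -67°

Γ = (Z_L − Z_0)/(Z_L + Z_0) = (-180 − j430)/(420 − j430)
|Γ| = 466/601 = 0.776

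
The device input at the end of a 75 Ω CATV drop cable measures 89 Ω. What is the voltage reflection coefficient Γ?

Γ = 0.0854

Γ = (Z_L − Z_0)/(Z_L + Z_0) = (89 − 75)/(89 + 75) = 14/164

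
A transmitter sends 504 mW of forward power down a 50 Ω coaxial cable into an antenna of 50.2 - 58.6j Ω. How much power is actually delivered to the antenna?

P_delivered ≈ 376 mW

|Γ| = |(0.2 − j58.6)/(100.2 − j58.6)| = 0.505
|Γ|² = 0.255
P_refl = |Γ|²·P_inc = 128 mW, P_del = (1 − |Γ|²)·P_inc = 376 mW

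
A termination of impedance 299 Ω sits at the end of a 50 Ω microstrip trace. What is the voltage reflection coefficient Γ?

Γ = 0.713

Γ = (Z_L − Z_0)/(Z_L + Z_0) = (299 − 50)/(299 + 50) = 249/349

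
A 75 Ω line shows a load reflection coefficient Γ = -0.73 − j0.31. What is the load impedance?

Z_L ≈ 9.01 − j15.1 Ω

Z_L = Z_0·(1 + Γ)/(1 − Γ) = 75·(0.27 − j0.31)/(1.73 + j0.31)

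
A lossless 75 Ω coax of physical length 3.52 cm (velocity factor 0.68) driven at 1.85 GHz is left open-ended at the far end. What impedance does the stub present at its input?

λ = v/f = 0.68·c / 1.85 GHz = 0.11 m
βl = 2π·l/λ = 2π × 0.319 = 115°
tan(βl) = -2.15
For an open-ended stub, Z_in = −jZ_0·cot(βl) = −jZ_0/tan(βl)

Z_in ≈ +j34.8 Ω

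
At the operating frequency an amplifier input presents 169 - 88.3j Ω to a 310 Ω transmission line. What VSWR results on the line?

VSWR ≈ 2.04

Γ = (Z_L − Z_0)/(Z_L + Z_0) = (-141 − j88.3)/(479 − j88.3)
|Γ| = 166/487 = 0.342
VSWR = (1 + |Γ|)/(1 − |Γ|) = 1.34/0.658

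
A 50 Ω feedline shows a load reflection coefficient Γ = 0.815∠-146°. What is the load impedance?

Z_L ≈ 5.57 − j15.1 Ω

Z_L = Z_0·(1 + Γ)/(1 − Γ) = 50·(0.324 − j0.456)/(1.68 + j0.456)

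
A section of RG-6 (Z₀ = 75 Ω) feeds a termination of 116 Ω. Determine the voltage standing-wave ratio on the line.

For a purely resistive load, VSWR = R_L/Z_0 or Z_0/R_L (whichever > 1) = 116/75

VSWR ≈ 1.55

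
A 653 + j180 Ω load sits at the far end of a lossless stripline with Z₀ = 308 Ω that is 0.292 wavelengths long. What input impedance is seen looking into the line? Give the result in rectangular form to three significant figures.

βl = 2π × 0.292 = 105°
tan(βl) = tan(105°) = -3.7
Z_in = Z_0·(Z_L + jZ_0·tanβl)/(Z_0 + jZ_L·tanβl)
     = 308·(653 − j960)/(974 − j2420)

Z_in ≈ 134 + j29.2 Ω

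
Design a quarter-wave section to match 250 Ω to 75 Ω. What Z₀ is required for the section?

Z_qwt = √(Z_0·R_L) = √(75 × 250) = √18750

Z_qwt ≈ 137 Ω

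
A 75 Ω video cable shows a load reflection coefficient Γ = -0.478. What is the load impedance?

Z_L = Z_0·(1 + Γ)/(1 − Γ) = 75·(0.522)/(1.48)

Z_L ≈ 26.5 Ω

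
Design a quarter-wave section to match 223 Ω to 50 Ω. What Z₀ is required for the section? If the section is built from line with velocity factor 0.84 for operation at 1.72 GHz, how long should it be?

Z_qwt = √(Z_0·R_L) = √(50 × 223) = √11150
λ = 0.84·c/f = 0.147 m, so l = λ/4 = 0.0366 m

Z_qwt ≈ 106 Ω; length ≈ 3.66 cm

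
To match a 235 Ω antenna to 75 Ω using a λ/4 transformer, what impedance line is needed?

Z_qwt ≈ 133 Ω

Z_qwt = √(Z_0·R_L) = √(75 × 235) = √17620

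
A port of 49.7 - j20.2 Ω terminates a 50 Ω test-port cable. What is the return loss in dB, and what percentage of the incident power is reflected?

Γ = (-0.3 − j20.2)/(99.7 − j20.2), |Γ| = 0.199
RL = −20·log₁₀(0.199) = 14 dB
P_refl/P_inc = |Γ|² = 0.0394

RL ≈ 14 dB; 3.94% of incident power reflected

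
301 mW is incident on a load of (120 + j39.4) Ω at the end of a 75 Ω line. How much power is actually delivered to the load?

P_delivered ≈ 274 mW

|Γ| = |(45 + j39.4)/(195 + j39.4)| = 0.301
|Γ|² = 0.0904
P_refl = |Γ|²·P_inc = 27.2 mW, P_del = (1 − |Γ|²)·P_inc = 274 mW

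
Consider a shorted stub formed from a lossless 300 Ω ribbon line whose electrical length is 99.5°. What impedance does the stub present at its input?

Z_in ≈ −j1790 Ω

tan(βl) = -5.98
For a shorted stub, Z_in = jZ_0·tan(βl)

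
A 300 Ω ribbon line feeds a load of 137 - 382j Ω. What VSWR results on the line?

VSWR ≈ 6.03

Γ = (Z_L − Z_0)/(Z_L + Z_0) = (-163 − j382)/(437 − j382)
|Γ| = 415/580 = 0.716
VSWR = (1 + |Γ|)/(1 − |Γ|) = 1.72/0.284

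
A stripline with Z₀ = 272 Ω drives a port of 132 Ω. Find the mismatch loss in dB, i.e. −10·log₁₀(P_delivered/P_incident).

mismatch loss ≈ 0.556 dB

Γ = (132 − 272)/(132 + 272) = -0.347
|Γ|² = 0.12, so P_del/P_inc = 1 − |Γ|² = 0.88
ML = −10·log₁₀(1 − |Γ|²)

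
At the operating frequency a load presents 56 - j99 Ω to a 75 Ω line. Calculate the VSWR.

Γ = (Z_L − Z_0)/(Z_L + Z_0) = (-19 − j99)/(131 − j99)
|Γ| = 101/164 = 0.614
VSWR = (1 + |Γ|)/(1 − |Γ|) = 1.61/0.386

VSWR ≈ 4.18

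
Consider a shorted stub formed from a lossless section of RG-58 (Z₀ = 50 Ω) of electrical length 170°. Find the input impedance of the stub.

Z_in ≈ −j8.82 Ω

tan(βl) = -0.176
For a shorted stub, Z_in = jZ_0·tan(βl)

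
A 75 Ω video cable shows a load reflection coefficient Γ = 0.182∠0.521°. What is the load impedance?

Z_L ≈ 108 + j0.371 Ω

Z_L = Z_0·(1 + Γ)/(1 − Γ) = 75·(1.18 + j0.00165)/(0.818 − j0.00165)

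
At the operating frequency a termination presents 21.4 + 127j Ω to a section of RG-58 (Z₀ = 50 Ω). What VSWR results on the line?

Γ = (Z_L − Z_0)/(Z_L + Z_0) = (-28.6 + j127)/(71.4 + j127)
|Γ| = 130/146 = 0.894
VSWR = (1 + |Γ|)/(1 − |Γ|) = 1.89/0.106

VSWR ≈ 17.8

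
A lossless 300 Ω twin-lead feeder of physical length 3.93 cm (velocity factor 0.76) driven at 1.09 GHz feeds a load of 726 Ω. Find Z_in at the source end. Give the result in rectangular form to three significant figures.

Z_in ≈ 141 − j99.5 Ω

λ = v/f = 0.76·c / 1.09 GHz = 0.209 m
βl = 2π·l/λ = 2π × 0.188 = 67.6°
tan(βl) = tan(67.6°) = 2.43
Z_in = Z_0·(Z_L + jZ_0·tanβl)/(Z_0 + jZ_L·tanβl)
     = 300·(726 + j729)/(300 + j1760)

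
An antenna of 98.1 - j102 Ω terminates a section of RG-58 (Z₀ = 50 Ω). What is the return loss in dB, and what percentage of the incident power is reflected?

RL ≈ 4.05 dB; 39.3% of incident power reflected

Γ = (48.1 − j102)/(148.1 − j102), |Γ| = 0.627
RL = −20·log₁₀(0.627) = 4.05 dB
P_refl/P_inc = |Γ|² = 0.393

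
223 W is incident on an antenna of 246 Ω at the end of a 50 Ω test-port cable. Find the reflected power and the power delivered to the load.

P_reflected ≈ 97.8 W; P_delivered ≈ 125 W

Γ = (246 − 50)/(246 + 50) = 0.662
|Γ|² = 0.438
P_refl = |Γ|²·P_inc = 97.8 W, P_del = (1 − |Γ|²)·P_inc = 125 W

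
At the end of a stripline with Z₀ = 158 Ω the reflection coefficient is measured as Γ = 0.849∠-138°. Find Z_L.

Z_L ≈ 14.8 − j60.2 Ω

Z_L = Z_0·(1 + Γ)/(1 − Γ) = 158·(0.369 − j0.568)/(1.63 + j0.568)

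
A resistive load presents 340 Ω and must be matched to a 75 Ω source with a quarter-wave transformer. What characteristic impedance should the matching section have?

Z_qwt = √(Z_0·R_L) = √(75 × 340) = √25500

Z_qwt ≈ 160 Ω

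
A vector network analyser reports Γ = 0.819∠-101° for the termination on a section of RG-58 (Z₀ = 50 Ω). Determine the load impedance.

Z_L = Z_0·(1 + Γ)/(1 − Γ) = 50·(0.844 − j0.804)/(1.16 + j0.804)

Z_L ≈ 8.3 − j40.5 Ω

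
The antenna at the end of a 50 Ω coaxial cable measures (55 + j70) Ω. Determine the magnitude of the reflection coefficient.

Γ = (Z_L − Z_0)/(Z_L + Z_0) = (5 + j70)/(105 + j70)
|Γ| = 70.2/126

|Γ| ≈ 0.556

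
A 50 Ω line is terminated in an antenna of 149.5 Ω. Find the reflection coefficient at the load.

Γ = 0.499

Γ = (Z_L − Z_0)/(Z_L + Z_0) = (149.5 − 50)/(149.5 + 50) = 99.5/199.5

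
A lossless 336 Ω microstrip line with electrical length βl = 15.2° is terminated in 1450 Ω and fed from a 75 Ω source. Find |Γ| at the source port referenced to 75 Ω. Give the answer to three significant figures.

tan(βl) = 0.272
Z_in = Z_0·(Z_L + jZ_0·tanβl)/(Z_0 + jZ_L·tanβl) = 656 − j677 Ω
Γ_s = (Z_in − Z_s)/(Z_in + Z_s) = (581 − j677)/(731 − j677), |Γ_s| = 0.895

|Γ| ≈ 0.895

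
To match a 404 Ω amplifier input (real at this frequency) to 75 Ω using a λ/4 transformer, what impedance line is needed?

Z_qwt ≈ 174 Ω

Z_qwt = √(Z_0·R_L) = √(75 × 404) = √30300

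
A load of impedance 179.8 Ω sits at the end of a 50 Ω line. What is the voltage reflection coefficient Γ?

Γ = 0.565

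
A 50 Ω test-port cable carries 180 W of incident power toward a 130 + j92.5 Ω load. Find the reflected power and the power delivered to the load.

P_reflected ≈ 65.7 W; P_delivered ≈ 114 W

|Γ| = |(80 + j92.5)/(180 + j92.5)| = 0.604
|Γ|² = 0.365
P_refl = |Γ|²·P_inc = 65.7 W, P_del = (1 − |Γ|²)·P_inc = 114 W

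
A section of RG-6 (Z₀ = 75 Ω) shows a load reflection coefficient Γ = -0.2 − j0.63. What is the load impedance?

Z_L ≈ 23 − j51.4 Ω

Z_L = Z_0·(1 + Γ)/(1 − Γ) = 75·(0.8 − j0.63)/(1.2 + j0.63)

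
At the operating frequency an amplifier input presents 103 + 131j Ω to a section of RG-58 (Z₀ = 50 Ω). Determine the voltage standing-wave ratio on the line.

Γ = (Z_L − Z_0)/(Z_L + Z_0) = (53 + j131)/(153 + j131)
|Γ| = 141/201 = 0.702
VSWR = (1 + |Γ|)/(1 − |Γ|) = 1.7/0.298

VSWR ≈ 5.7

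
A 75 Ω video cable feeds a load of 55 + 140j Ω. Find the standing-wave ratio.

Γ = (Z_L − Z_0)/(Z_L + Z_0) = (-20 + j140)/(130 + j140)
|Γ| = 141/191 = 0.74
VSWR = (1 + |Γ|)/(1 − |Γ|) = 1.74/0.26

VSWR ≈ 6.7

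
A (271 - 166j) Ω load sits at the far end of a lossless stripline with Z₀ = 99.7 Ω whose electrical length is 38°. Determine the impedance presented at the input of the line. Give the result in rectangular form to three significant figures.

Z_in ≈ 44.5 − j79.4 Ω

tan(βl) = tan(38°) = 0.781
Z_in = Z_0·(Z_L + jZ_0·tanβl)/(Z_0 + jZ_L·tanβl)
     = 99.7·(271 − j88.1)/(229 + j212)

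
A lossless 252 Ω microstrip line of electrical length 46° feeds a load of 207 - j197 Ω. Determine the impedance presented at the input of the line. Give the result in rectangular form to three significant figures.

Z_in ≈ 107 − j15.1 Ω

tan(βl) = tan(46°) = 1.04
Z_in = Z_0·(Z_L + jZ_0·tanβl)/(Z_0 + jZ_L·tanβl)
     = 252·(207 + j64)/(456 + j214)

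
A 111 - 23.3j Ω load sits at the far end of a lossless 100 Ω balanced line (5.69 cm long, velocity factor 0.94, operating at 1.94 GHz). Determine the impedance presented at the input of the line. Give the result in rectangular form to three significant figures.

Z_in ≈ 125 + j10.4 Ω

λ = v/f = 0.94·c / 1.94 GHz = 0.145 m
βl = 2π·l/λ = 2π × 0.391 = 141°
tan(βl) = tan(141°) = -0.812
Z_in = Z_0·(Z_L + jZ_0·tanβl)/(Z_0 + jZ_L·tanβl)
     = 100·(111 − j105)/(81.1 − j90.1)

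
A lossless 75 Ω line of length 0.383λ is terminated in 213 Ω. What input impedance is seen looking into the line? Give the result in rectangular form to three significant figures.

Z_in ≈ 51 + j63.1 Ω

βl = 2π × 0.383 = 138°
tan(βl) = tan(138°) = -0.904
Z_in = Z_0·(Z_L + jZ_0·tanβl)/(Z_0 + jZ_L·tanβl)
     = 75·(213 − j67.8)/(75 − j193)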